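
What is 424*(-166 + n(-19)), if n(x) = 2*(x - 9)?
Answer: -94128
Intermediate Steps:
n(x) = -18 + 2*x (n(x) = 2*(-9 + x) = -18 + 2*x)
424*(-166 + n(-19)) = 424*(-166 + (-18 + 2*(-19))) = 424*(-166 + (-18 - 38)) = 424*(-166 - 56) = 424*(-222) = -94128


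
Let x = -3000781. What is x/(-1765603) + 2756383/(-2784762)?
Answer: 498540400739/702397734498 ≈ 0.70977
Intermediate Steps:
x/(-1765603) + 2756383/(-2784762) = -3000781/(-1765603) + 2756383/(-2784762) = -3000781*(-1/1765603) + 2756383*(-1/2784762) = 428683/252229 - 2756383/2784762 = 498540400739/702397734498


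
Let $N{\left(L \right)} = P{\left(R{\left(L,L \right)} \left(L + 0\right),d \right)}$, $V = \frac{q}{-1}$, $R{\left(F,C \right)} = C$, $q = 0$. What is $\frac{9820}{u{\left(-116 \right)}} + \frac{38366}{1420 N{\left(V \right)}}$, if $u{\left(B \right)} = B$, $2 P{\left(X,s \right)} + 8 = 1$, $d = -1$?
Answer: $- \frac{6656982}{72065} \approx -92.375$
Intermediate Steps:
$V = 0$ ($V = \frac{0}{-1} = 0 \left(-1\right) = 0$)
$P{\left(X,s \right)} = - \frac{7}{2}$ ($P{\left(X,s \right)} = -4 + \frac{1}{2} \cdot 1 = -4 + \frac{1}{2} = - \frac{7}{2}$)
$N{\left(L \right)} = - \frac{7}{2}$
$\frac{9820}{u{\left(-116 \right)}} + \frac{38366}{1420 N{\left(V \right)}} = \frac{9820}{-116} + \frac{38366}{1420 \left(- \frac{7}{2}\right)} = 9820 \left(- \frac{1}{116}\right) + \frac{38366}{-4970} = - \frac{2455}{29} + 38366 \left(- \frac{1}{4970}\right) = - \frac{2455}{29} - \frac{19183}{2485} = - \frac{6656982}{72065}$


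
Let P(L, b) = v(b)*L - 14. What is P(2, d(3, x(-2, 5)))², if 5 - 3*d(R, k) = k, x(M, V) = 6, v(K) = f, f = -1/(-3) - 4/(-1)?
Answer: 256/9 ≈ 28.444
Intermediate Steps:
f = 13/3 (f = -1*(-⅓) - 4*(-1) = ⅓ + 4 = 13/3 ≈ 4.3333)
v(K) = 13/3
d(R, k) = 5/3 - k/3
P(L, b) = -14 + 13*L/3 (P(L, b) = 13*L/3 - 14 = -14 + 13*L/3)
P(2, d(3, x(-2, 5)))² = (-14 + (13/3)*2)² = (-14 + 26/3)² = (-16/3)² = 256/9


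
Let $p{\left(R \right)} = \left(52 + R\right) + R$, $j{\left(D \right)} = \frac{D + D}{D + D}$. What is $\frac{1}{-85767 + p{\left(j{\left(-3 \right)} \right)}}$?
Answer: $- \frac{1}{85713} \approx -1.1667 \cdot 10^{-5}$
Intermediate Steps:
$j{\left(D \right)} = 1$ ($j{\left(D \right)} = \frac{2 D}{2 D} = 2 D \frac{1}{2 D} = 1$)
$p{\left(R \right)} = 52 + 2 R$
$\frac{1}{-85767 + p{\left(j{\left(-3 \right)} \right)}} = \frac{1}{-85767 + \left(52 + 2 \cdot 1\right)} = \frac{1}{-85767 + \left(52 + 2\right)} = \frac{1}{-85767 + 54} = \frac{1}{-85713} = - \frac{1}{85713}$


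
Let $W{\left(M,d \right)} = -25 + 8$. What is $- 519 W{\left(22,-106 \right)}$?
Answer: $8823$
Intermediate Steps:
$W{\left(M,d \right)} = -17$
$- 519 W{\left(22,-106 \right)} = \left(-519\right) \left(-17\right) = 8823$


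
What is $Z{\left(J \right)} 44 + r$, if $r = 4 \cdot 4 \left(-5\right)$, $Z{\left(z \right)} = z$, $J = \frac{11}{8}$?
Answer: $- \frac{39}{2} \approx -19.5$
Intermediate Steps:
$J = \frac{11}{8}$ ($J = 11 \cdot \frac{1}{8} = \frac{11}{8} \approx 1.375$)
$r = -80$ ($r = 16 \left(-5\right) = -80$)
$Z{\left(J \right)} 44 + r = \frac{11}{8} \cdot 44 - 80 = \frac{121}{2} - 80 = - \frac{39}{2}$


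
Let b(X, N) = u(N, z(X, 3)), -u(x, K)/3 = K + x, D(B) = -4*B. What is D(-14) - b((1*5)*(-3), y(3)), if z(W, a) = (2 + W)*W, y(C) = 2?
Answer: 647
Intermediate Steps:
z(W, a) = W*(2 + W)
u(x, K) = -3*K - 3*x (u(x, K) = -3*(K + x) = -3*K - 3*x)
b(X, N) = -3*N - 3*X*(2 + X) (b(X, N) = -3*X*(2 + X) - 3*N = -3*N - 3*X*(2 + X))
D(-14) - b((1*5)*(-3), y(3)) = -4*(-14) - (-3*2 - 3*(1*5)*(-3)*(2 + (1*5)*(-3))) = 56 - (-6 - 3*5*(-3)*(2 + 5*(-3))) = 56 - (-6 - 3*(-15)*(2 - 15)) = 56 - (-6 - 3*(-15)*(-13)) = 56 - (-6 - 585) = 56 - 1*(-591) = 56 + 591 = 647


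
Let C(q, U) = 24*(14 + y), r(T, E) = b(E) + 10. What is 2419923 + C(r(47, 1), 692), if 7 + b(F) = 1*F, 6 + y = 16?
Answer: 2420499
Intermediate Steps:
y = 10 (y = -6 + 16 = 10)
b(F) = -7 + F (b(F) = -7 + 1*F = -7 + F)
r(T, E) = 3 + E (r(T, E) = (-7 + E) + 10 = 3 + E)
C(q, U) = 576 (C(q, U) = 24*(14 + 10) = 24*24 = 576)
2419923 + C(r(47, 1), 692) = 2419923 + 576 = 2420499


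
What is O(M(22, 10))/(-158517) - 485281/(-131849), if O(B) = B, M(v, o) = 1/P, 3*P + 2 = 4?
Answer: 51283393669/13933538622 ≈ 3.6806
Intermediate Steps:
P = ⅔ (P = -⅔ + (⅓)*4 = -⅔ + 4/3 = ⅔ ≈ 0.66667)
M(v, o) = 3/2 (M(v, o) = 1/(⅔) = 3/2)
O(M(22, 10))/(-158517) - 485281/(-131849) = (3/2)/(-158517) - 485281/(-131849) = (3/2)*(-1/158517) - 485281*(-1/131849) = -1/105678 + 485281/131849 = 51283393669/13933538622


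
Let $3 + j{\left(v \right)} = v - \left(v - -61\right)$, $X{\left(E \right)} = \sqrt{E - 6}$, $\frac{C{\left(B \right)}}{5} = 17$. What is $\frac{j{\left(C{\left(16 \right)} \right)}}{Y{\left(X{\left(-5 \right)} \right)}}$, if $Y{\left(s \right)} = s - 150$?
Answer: $\frac{9600}{22511} + \frac{64 i \sqrt{11}}{22511} \approx 0.42646 + 0.0094294 i$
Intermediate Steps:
$C{\left(B \right)} = 85$ ($C{\left(B \right)} = 5 \cdot 17 = 85$)
$X{\left(E \right)} = \sqrt{-6 + E}$
$j{\left(v \right)} = -64$ ($j{\left(v \right)} = -3 + \left(v - \left(v - -61\right)\right) = -3 + \left(v - \left(v + 61\right)\right) = -3 + \left(v - \left(61 + v\right)\right) = -3 - 61 = -64$)
$Y{\left(s \right)} = -150 + s$ ($Y{\left(s \right)} = s - 150 = -150 + s$)
$\frac{j{\left(C{\left(16 \right)} \right)}}{Y{\left(X{\left(-5 \right)} \right)}} = - \frac{64}{-150 + \sqrt{-6 - 5}} = - \frac{64}{-150 + \sqrt{-11}} = - \frac{64}{-150 + i \sqrt{11}}$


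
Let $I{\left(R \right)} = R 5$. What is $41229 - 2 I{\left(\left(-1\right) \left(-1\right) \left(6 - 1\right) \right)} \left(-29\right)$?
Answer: $42679$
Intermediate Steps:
$I{\left(R \right)} = 5 R$
$41229 - 2 I{\left(\left(-1\right) \left(-1\right) \left(6 - 1\right) \right)} \left(-29\right) = 41229 - 2 \cdot 5 \left(-1\right) \left(-1\right) \left(6 - 1\right) \left(-29\right) = 41229 - 2 \cdot 5 \cdot 1 \cdot 5 \left(-29\right) = 41229 - 2 \cdot 5 \cdot 5 \left(-29\right) = 41229 - 2 \cdot 25 \left(-29\right) = 41229 - 50 \left(-29\right) = 41229 - -1450 = 41229 + 1450 = 42679$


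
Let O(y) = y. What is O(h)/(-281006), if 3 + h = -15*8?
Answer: 123/281006 ≈ 0.00043771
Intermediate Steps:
h = -123 (h = -3 - 15*8 = -3 - 120 = -123)
O(h)/(-281006) = -123/(-281006) = -123*(-1/281006) = 123/281006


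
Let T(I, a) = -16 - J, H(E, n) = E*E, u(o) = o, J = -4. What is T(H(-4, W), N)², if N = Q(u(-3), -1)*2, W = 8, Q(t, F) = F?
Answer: 144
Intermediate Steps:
H(E, n) = E²
N = -2 (N = -1*2 = -2)
T(I, a) = -12 (T(I, a) = -16 - 1*(-4) = -16 + 4 = -12)
T(H(-4, W), N)² = (-12)² = 144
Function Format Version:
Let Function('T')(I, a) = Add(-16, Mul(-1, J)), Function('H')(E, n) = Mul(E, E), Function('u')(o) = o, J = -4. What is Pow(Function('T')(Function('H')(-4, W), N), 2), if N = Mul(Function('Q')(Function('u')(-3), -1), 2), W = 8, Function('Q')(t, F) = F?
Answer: 144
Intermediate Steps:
Function('H')(E, n) = Pow(E, 2)
N = -2 (N = Mul(-1, 2) = -2)
Function('T')(I, a) = -12 (Function('T')(I, a) = Add(-16, Mul(-1, -4)) = Add(-16, 4) = -12)
Pow(Function('T')(Function('H')(-4, W), N), 2) = Pow(-12, 2) = 144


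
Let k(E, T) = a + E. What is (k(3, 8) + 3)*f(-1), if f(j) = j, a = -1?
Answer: -5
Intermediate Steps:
k(E, T) = -1 + E
(k(3, 8) + 3)*f(-1) = ((-1 + 3) + 3)*(-1) = (2 + 3)*(-1) = 5*(-1) = -5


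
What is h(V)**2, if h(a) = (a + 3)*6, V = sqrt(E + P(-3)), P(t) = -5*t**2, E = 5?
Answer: -1116 + 432*I*sqrt(10) ≈ -1116.0 + 1366.1*I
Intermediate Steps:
V = 2*I*sqrt(10) (V = sqrt(5 - 5*(-3)**2) = sqrt(5 - 5*9) = sqrt(5 - 45) = sqrt(-40) = 2*I*sqrt(10) ≈ 6.3246*I)
h(a) = 18 + 6*a (h(a) = (3 + a)*6 = 18 + 6*a)
h(V)**2 = (18 + 6*(2*I*sqrt(10)))**2 = (18 + 12*I*sqrt(10))**2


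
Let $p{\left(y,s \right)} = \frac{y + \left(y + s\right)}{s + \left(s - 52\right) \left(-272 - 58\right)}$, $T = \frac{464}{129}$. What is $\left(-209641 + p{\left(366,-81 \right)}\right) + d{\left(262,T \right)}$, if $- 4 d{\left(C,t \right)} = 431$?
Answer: $- \frac{12251843117}{58412} \approx -2.0975 \cdot 10^{5}$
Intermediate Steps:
$T = \frac{464}{129}$ ($T = 464 \cdot \frac{1}{129} = \frac{464}{129} \approx 3.5969$)
$d{\left(C,t \right)} = - \frac{431}{4}$ ($d{\left(C,t \right)} = \left(- \frac{1}{4}\right) 431 = - \frac{431}{4}$)
$p{\left(y,s \right)} = \frac{s + 2 y}{17160 - 329 s}$ ($p{\left(y,s \right)} = \frac{y + \left(s + y\right)}{s + \left(-52 + s\right) \left(-330\right)} = \frac{s + 2 y}{s - \left(-17160 + 330 s\right)} = \frac{s + 2 y}{17160 - 329 s}$)
$\left(-209641 + p{\left(366,-81 \right)}\right) + d{\left(262,T \right)} = \left(-209641 + \frac{\left(-1\right) \left(-81\right) - 732}{-17160 + 329 \left(-81\right)}\right) - \frac{431}{4} = \left(-209641 + \frac{81 - 732}{-17160 - 26649}\right) - \frac{431}{4} = \left(-209641 + \frac{1}{-43809} \left(-651\right)\right) - \frac{431}{4} = \left(-209641 - - \frac{217}{14603}\right) - \frac{431}{4} = \left(-209641 + \frac{217}{14603}\right) - \frac{431}{4} = - \frac{3061387306}{14603} - \frac{431}{4} = - \frac{12251843117}{58412}$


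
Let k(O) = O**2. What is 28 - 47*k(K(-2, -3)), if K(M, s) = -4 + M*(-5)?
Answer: -1664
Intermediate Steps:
K(M, s) = -4 - 5*M
28 - 47*k(K(-2, -3)) = 28 - 47*(-4 - 5*(-2))**2 = 28 - 47*(-4 + 10)**2 = 28 - 47*6**2 = 28 - 47*36 = 28 - 1692 = -1664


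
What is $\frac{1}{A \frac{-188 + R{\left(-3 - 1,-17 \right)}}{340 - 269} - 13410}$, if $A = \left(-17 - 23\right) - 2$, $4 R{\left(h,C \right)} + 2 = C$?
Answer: $- \frac{142}{1888029} \approx -7.5211 \cdot 10^{-5}$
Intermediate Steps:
$R{\left(h,C \right)} = - \frac{1}{2} + \frac{C}{4}$
$A = -42$ ($A = -40 - 2 = -42$)
$\frac{1}{A \frac{-188 + R{\left(-3 - 1,-17 \right)}}{340 - 269} - 13410} = \frac{1}{- 42 \frac{-188 + \left(- \frac{1}{2} + \frac{1}{4} \left(-17\right)\right)}{340 - 269} - 13410} = \frac{1}{- 42 \frac{-188 - \frac{19}{4}}{71} - 13410} = \frac{1}{- 42 \left(-188 - \frac{19}{4}\right) \frac{1}{71} - 13410} = \frac{1}{- 42 \left(\left(- \frac{771}{4}\right) \frac{1}{71}\right) - 13410} = \frac{1}{\left(-42\right) \left(- \frac{771}{284}\right) - 13410} = \frac{1}{\frac{16191}{142} - 13410} = \frac{1}{- \frac{1888029}{142}} = - \frac{142}{1888029}$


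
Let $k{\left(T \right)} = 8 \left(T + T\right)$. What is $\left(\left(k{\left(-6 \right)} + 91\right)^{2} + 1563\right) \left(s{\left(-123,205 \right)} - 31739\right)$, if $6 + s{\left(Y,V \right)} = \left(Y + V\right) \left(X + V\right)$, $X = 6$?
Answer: $-22935484$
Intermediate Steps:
$k{\left(T \right)} = 16 T$ ($k{\left(T \right)} = 8 \cdot 2 T = 16 T$)
$s{\left(Y,V \right)} = -6 + \left(6 + V\right) \left(V + Y\right)$ ($s{\left(Y,V \right)} = -6 + \left(Y + V\right) \left(6 + V\right) = -6 + \left(V + Y\right) \left(6 + V\right) = -6 + \left(6 + V\right) \left(V + Y\right)$)
$\left(\left(k{\left(-6 \right)} + 91\right)^{2} + 1563\right) \left(s{\left(-123,205 \right)} - 31739\right) = \left(\left(16 \left(-6\right) + 91\right)^{2} + 1563\right) \left(\left(-6 + 205^{2} + 6 \cdot 205 + 6 \left(-123\right) + 205 \left(-123\right)\right) - 31739\right) = \left(\left(-96 + 91\right)^{2} + 1563\right) \left(\left(-6 + 42025 + 1230 - 738 - 25215\right) - 31739\right) = \left(\left(-5\right)^{2} + 1563\right) \left(17296 - 31739\right) = \left(25 + 1563\right) \left(-14443\right) = 1588 \left(-14443\right) = -22935484$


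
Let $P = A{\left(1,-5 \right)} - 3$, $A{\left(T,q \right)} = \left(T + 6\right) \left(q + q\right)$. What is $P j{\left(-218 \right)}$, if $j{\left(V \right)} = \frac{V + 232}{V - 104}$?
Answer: $\frac{73}{23} \approx 3.1739$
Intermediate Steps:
$A{\left(T,q \right)} = 2 q \left(6 + T\right)$ ($A{\left(T,q \right)} = \left(6 + T\right) 2 q = 2 q \left(6 + T\right)$)
$j{\left(V \right)} = \frac{232 + V}{-104 + V}$
$P = -73$ ($P = 2 \left(-5\right) \left(6 + 1\right) - 3 = 2 \left(-5\right) 7 - 3 = -70 - 3 = -73$)
$P j{\left(-218 \right)} = - 73 \frac{232 - 218}{-104 - 218} = - 73 \frac{1}{-322} \cdot 14 = - 73 \left(\left(- \frac{1}{322}\right) 14\right) = \left(-73\right) \left(- \frac{1}{23}\right) = \frac{73}{23}$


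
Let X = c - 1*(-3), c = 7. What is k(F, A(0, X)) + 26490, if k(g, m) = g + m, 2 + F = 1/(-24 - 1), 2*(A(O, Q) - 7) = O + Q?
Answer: 662499/25 ≈ 26500.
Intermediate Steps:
X = 10 (X = 7 - 1*(-3) = 7 + 3 = 10)
A(O, Q) = 7 + O/2 + Q/2 (A(O, Q) = 7 + (O + Q)/2 = 7 + (O/2 + Q/2) = 7 + O/2 + Q/2)
F = -51/25 (F = -2 + 1/(-24 - 1) = -2 + 1/(-25) = -2 - 1/25 = -51/25 ≈ -2.0400)
k(F, A(0, X)) + 26490 = (-51/25 + (7 + (½)*0 + (½)*10)) + 26490 = (-51/25 + (7 + 0 + 5)) + 26490 = (-51/25 + 12) + 26490 = 249/25 + 26490 = 662499/25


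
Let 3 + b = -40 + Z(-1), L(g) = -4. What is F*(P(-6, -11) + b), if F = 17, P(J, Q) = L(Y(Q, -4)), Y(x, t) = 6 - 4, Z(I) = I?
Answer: -816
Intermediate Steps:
Y(x, t) = 2
P(J, Q) = -4
b = -44 (b = -3 + (-40 - 1) = -3 - 41 = -44)
F*(P(-6, -11) + b) = 17*(-4 - 44) = 17*(-48) = -816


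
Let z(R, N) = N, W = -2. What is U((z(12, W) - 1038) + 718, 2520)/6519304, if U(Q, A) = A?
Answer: 315/814913 ≈ 0.00038654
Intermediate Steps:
U((z(12, W) - 1038) + 718, 2520)/6519304 = 2520/6519304 = 2520*(1/6519304) = 315/814913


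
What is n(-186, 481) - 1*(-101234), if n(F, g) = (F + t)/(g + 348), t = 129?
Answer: 83922929/829 ≈ 1.0123e+5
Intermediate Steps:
n(F, g) = (129 + F)/(348 + g) (n(F, g) = (F + 129)/(g + 348) = (129 + F)/(348 + g))
n(-186, 481) - 1*(-101234) = (129 - 186)/(348 + 481) - 1*(-101234) = -57/829 + 101234 = 83922929/829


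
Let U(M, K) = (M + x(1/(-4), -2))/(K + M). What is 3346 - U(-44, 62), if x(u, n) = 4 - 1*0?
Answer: 30134/9 ≈ 3348.2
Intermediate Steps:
x(u, n) = 4 (x(u, n) = 4 + 0 = 4)
U(M, K) = (4 + M)/(K + M) (U(M, K) = (M + 4)/(K + M) = (4 + M)/(K + M))
3346 - U(-44, 62) = 3346 - (4 - 44)/(62 - 44) = 3346 - (-40)/18 = 3346 - 1*(-20/9) = 3346 + 20/9 = 30134/9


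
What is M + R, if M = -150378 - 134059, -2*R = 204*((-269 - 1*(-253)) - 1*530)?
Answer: -228745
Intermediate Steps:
R = 55692 (R = -102*((-269 - 1*(-253)) - 1*530) = -102*((-269 + 253) - 530) = -102*(-16 - 530) = -102*(-546) = -½*(-111384) = 55692)
M = -284437
M + R = -284437 + 55692 = -228745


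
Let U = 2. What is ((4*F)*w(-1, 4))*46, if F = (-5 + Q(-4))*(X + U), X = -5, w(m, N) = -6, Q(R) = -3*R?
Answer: 23184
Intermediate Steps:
F = -21 (F = (-5 - 3*(-4))*(-5 + 2) = (-5 + 12)*(-3) = 7*(-3) = -21)
((4*F)*w(-1, 4))*46 = ((4*(-21))*(-6))*46 = -84*(-6)*46 = 504*46 = 23184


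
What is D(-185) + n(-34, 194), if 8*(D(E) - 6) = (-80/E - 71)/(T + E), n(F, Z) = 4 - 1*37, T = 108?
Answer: -87539/3256 ≈ -26.885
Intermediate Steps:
n(F, Z) = -33 (n(F, Z) = 4 - 37 = -33)
D(E) = 6 + (-71 - 80/E)/(8*(108 + E)) (D(E) = 6 + ((-80/E - 71)/(108 + E))/8 = 6 + ((-71 - 80/E)/(108 + E))/8 = 6 + (-71 - 80/E)/(8*(108 + E)))
D(-185) + n(-34, 194) = (⅛)*(-80 + 48*(-185)² + 5113*(-185))/(-185*(108 - 185)) - 33 = (⅛)*(-1/185)*(-80 + 48*34225 - 945905)/(-77) - 33 = (⅛)*(-1/185)*(-1/77)*(-80 + 1642800 - 945905) - 33 = (⅛)*(-1/185)*(-1/77)*696815 - 33 = 19909/3256 - 33 = -87539/3256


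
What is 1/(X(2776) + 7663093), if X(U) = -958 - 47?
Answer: 1/7662088 ≈ 1.3051e-7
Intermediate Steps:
X(U) = -1005
1/(X(2776) + 7663093) = 1/(-1005 + 7663093) = 1/7662088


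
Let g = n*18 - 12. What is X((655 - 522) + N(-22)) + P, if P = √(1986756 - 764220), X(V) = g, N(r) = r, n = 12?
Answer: 204 + 2*√305634 ≈ 1309.7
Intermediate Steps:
g = 204 (g = 12*18 - 12 = 216 - 12 = 204)
X(V) = 204
P = 2*√305634 (P = √1222536 = 2*√305634 ≈ 1105.7)
X((655 - 522) + N(-22)) + P = 204 + 2*√305634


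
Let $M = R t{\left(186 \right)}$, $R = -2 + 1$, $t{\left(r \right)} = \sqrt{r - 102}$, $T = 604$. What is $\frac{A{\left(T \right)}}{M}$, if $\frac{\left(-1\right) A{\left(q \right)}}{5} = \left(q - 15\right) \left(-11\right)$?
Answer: $- \frac{32395 \sqrt{21}}{42} \approx -3534.6$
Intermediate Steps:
$A{\left(q \right)} = -825 + 55 q$ ($A{\left(q \right)} = - 5 \left(q - 15\right) \left(-11\right) = - 5 \left(-15 + q\right) \left(-11\right) = - 5 \left(165 - 11 q\right) = -825 + 55 q$)
$t{\left(r \right)} = \sqrt{-102 + r}$
$R = -1$
$M = - 2 \sqrt{21}$ ($M = - \sqrt{-102 + 186} = - \sqrt{84} = - 2 \sqrt{21} \approx -9.1651$)
$\frac{A{\left(T \right)}}{M} = \frac{-825 + 55 \cdot 604}{\left(-2\right) \sqrt{21}} = \left(-825 + 33220\right) \left(- \frac{\sqrt{21}}{42}\right) = 32395 \left(- \frac{\sqrt{21}}{42}\right) = - \frac{32395 \sqrt{21}}{42}$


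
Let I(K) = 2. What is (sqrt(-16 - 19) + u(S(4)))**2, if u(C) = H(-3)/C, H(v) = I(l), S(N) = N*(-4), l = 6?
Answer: (1 - 8*I*sqrt(35))**2/64 ≈ -34.984 - 1.479*I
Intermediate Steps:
S(N) = -4*N
H(v) = 2
u(C) = 2/C
(sqrt(-16 - 19) + u(S(4)))**2 = (sqrt(-16 - 19) + 2/((-4*4)))**2 = (sqrt(-35) + 2/(-16))**2 = (I*sqrt(35) + 2*(-1/16))**2 = (I*sqrt(35) - 1/8)**2 = (-1/8 + I*sqrt(35))**2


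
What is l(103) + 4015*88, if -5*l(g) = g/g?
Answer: 1766599/5 ≈ 3.5332e+5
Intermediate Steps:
l(g) = -⅕ (l(g) = -g/(5*g) = -⅕*1 = -⅕)
l(103) + 4015*88 = -⅕ + 4015*88 = -⅕ + 353320 = 1766599/5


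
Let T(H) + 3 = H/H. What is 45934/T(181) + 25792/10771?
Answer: -247351765/10771 ≈ -22965.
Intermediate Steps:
T(H) = -2 (T(H) = -3 + H/H = -3 + 1 = -2)
45934/T(181) + 25792/10771 = 45934/(-2) + 25792/10771 = 45934*(-½) + 25792*(1/10771) = -22967 + 25792/10771 = -247351765/10771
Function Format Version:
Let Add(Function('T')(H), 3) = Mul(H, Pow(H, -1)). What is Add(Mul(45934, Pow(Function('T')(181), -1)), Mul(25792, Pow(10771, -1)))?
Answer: Rational(-247351765, 10771) ≈ -22965.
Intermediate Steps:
Function('T')(H) = -2 (Function('T')(H) = Add(-3, Mul(H, Pow(H, -1))) = Add(-3, 1) = -2)
Add(Mul(45934, Pow(Function('T')(181), -1)), Mul(25792, Pow(10771, -1))) = Add(Mul(45934, Pow(-2, -1)), Mul(25792, Pow(10771, -1))) = Add(Mul(45934, Rational(-1, 2)), Mul(25792, Rational(1, 10771))) = Add(-22967, Rational(25792, 10771)) = Rational(-247351765, 10771)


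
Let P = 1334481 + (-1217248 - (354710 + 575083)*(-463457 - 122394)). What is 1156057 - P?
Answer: -544719120019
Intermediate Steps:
P = 544720276076 (P = 1334481 + (-1217248 - 929793*(-585851)) = 1334481 + (-1217248 - 1*(-544720158843)) = 1334481 + (-1217248 + 544720158843) = 1334481 + 544718941595 = 544720276076)
1156057 - P = 1156057 - 1*544720276076 = 1156057 - 544720276076 = -544719120019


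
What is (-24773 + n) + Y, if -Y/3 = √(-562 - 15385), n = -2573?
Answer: -27346 - 3*I*√15947 ≈ -27346.0 - 378.84*I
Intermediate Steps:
Y = -3*I*√15947 (Y = -3*√(-562 - 15385) = -3*I*√15947 ≈ -378.84*I)
(-24773 + n) + Y = (-24773 - 2573) - 3*I*√15947 = -27346 - 3*I*√15947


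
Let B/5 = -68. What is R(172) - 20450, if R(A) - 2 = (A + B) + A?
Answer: -20444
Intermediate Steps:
B = -340 (B = 5*(-68) = -340)
R(A) = -338 + 2*A (R(A) = 2 + ((A - 340) + A) = 2 + ((-340 + A) + A) = 2 + (-340 + 2*A) = -338 + 2*A)
R(172) - 20450 = (-338 + 2*172) - 20450 = (-338 + 344) - 20450 = 6 - 20450 = -20444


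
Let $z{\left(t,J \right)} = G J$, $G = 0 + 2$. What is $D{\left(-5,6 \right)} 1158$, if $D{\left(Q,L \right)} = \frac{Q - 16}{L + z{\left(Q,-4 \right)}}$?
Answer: $12159$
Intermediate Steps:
$G = 2$
$z{\left(t,J \right)} = 2 J$
$D{\left(Q,L \right)} = \frac{-16 + Q}{-8 + L}$ ($D{\left(Q,L \right)} = \frac{Q - 16}{L + 2 \left(-4\right)} = \frac{-16 + Q}{L - 8} = \frac{-16 + Q}{-8 + L}$)
$D{\left(-5,6 \right)} 1158 = \frac{-16 - 5}{-8 + 6} \cdot 1158 = \frac{1}{-2} \left(-21\right) 1158 = \left(- \frac{1}{2}\right) \left(-21\right) 1158 = \frac{21}{2} \cdot 1158 = 12159$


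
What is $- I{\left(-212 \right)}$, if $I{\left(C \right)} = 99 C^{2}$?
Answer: $-4449456$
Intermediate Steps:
$- I{\left(-212 \right)} = - 99 \left(-212\right)^{2} = - 99 \cdot 44944 = \left(-1\right) 4449456 = -4449456$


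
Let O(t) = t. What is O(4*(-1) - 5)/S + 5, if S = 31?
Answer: 146/31 ≈ 4.7097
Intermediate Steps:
O(4*(-1) - 5)/S + 5 = (4*(-1) - 5)/31 + 5 = (-4 - 5)/31 + 5 = (1/31)*(-9) + 5 = -9/31 + 5 = 146/31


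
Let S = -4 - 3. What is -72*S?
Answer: 504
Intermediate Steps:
S = -7
-72*S = -72*(-7) = 504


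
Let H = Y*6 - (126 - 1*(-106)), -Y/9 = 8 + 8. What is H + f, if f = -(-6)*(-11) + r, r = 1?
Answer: -1161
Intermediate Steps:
Y = -144 (Y = -9*(8 + 8) = -9*16 = -144)
f = -65 (f = -(-6)*(-11) + 1 = -6*11 + 1 = -66 + 1 = -65)
H = -1096 (H = -144*6 - (126 - 1*(-106)) = -864 - (126 + 106) = -864 - 1*232 = -864 - 232 = -1096)
H + f = -1096 - 65 = -1161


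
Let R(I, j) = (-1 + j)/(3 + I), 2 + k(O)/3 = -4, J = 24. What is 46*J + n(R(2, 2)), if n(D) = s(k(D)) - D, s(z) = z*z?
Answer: 7139/5 ≈ 1427.8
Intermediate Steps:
k(O) = -18 (k(O) = -6 + 3*(-4) = -6 - 12 = -18)
s(z) = z²
R(I, j) = (-1 + j)/(3 + I)
n(D) = 324 - D (n(D) = (-18)² - D = 324 - D)
46*J + n(R(2, 2)) = 46*24 + (324 - (-1 + 2)/(3 + 2)) = 1104 + (324 - 1/5) = 1104 + (324 - 1*⅕) = 1104 + (324 - ⅕) = 1104 + 1619/5 = 7139/5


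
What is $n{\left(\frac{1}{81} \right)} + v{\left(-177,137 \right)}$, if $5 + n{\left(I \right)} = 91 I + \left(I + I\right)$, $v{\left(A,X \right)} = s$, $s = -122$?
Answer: $- \frac{3398}{27} \approx -125.85$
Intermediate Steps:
$v{\left(A,X \right)} = -122$
$n{\left(I \right)} = -5 + 93 I$ ($n{\left(I \right)} = -5 + \left(91 I + \left(I + I\right)\right) = -5 + \left(91 I + 2 I\right) = -5 + 93 I$)
$n{\left(\frac{1}{81} \right)} + v{\left(-177,137 \right)} = \left(-5 + \frac{93}{81}\right) - 122 = \left(-5 + 93 \cdot \frac{1}{81}\right) - 122 = \left(-5 + \frac{31}{27}\right) - 122 = - \frac{104}{27} - 122 = - \frac{3398}{27}$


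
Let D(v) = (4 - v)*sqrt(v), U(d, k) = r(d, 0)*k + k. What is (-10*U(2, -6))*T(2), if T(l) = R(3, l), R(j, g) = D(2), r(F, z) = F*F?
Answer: 600*sqrt(2) ≈ 848.53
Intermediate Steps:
r(F, z) = F**2
U(d, k) = k + k*d**2 (U(d, k) = d**2*k + k = k*d**2 + k = k + k*d**2)
D(v) = sqrt(v)*(4 - v)
R(j, g) = 2*sqrt(2) (R(j, g) = sqrt(2)*(4 - 1*2) = sqrt(2)*(4 - 2) = sqrt(2)*2 = 2*sqrt(2))
T(l) = 2*sqrt(2)
(-10*U(2, -6))*T(2) = (-(-60)*(1 + 2**2))*(2*sqrt(2)) = (-(-60)*(1 + 4))*(2*sqrt(2)) = (-(-60)*5)*(2*sqrt(2)) = (-10*(-30))*(2*sqrt(2)) = 300*(2*sqrt(2)) = 600*sqrt(2)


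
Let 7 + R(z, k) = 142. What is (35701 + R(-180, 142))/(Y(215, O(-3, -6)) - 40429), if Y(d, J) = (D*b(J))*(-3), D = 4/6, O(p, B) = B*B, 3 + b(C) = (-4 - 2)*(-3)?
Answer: -35836/40459 ≈ -0.88574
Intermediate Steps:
b(C) = 15 (b(C) = -3 + (-4 - 2)*(-3) = -3 - 6*(-3) = -3 + 18 = 15)
O(p, B) = B²
D = ⅔ (D = 4*(⅙) = ⅔ ≈ 0.66667)
R(z, k) = 135 (R(z, k) = -7 + 142 = 135)
Y(d, J) = -30 (Y(d, J) = ((⅔)*15)*(-3) = 10*(-3) = -30)
(35701 + R(-180, 142))/(Y(215, O(-3, -6)) - 40429) = (35701 + 135)/(-30 - 40429) = 35836/(-40459) = 35836*(-1/40459) = -35836/40459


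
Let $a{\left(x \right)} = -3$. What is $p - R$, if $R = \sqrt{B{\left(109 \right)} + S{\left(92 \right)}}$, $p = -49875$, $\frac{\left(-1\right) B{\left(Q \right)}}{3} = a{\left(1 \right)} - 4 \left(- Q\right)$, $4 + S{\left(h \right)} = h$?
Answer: $-49875 - i \sqrt{1211} \approx -49875.0 - 34.799 i$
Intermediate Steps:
$S{\left(h \right)} = -4 + h$
$B{\left(Q \right)} = 9 - 12 Q$ ($B{\left(Q \right)} = - 3 \left(-3 - 4 \left(- Q\right)\right) = - 3 \left(-3 + 4 Q\right) = 9 - 12 Q$)
$R = i \sqrt{1211}$ ($R = \sqrt{\left(9 - 1308\right) + \left(-4 + 92\right)} = \sqrt{\left(9 - 1308\right) + 88} = \sqrt{-1299 + 88} = \sqrt{-1211} = i \sqrt{1211} \approx 34.799 i$)
$p - R = -49875 - i \sqrt{1211}$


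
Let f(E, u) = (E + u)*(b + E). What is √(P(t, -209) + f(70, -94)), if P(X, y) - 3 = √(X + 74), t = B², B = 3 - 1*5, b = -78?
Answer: √(195 + √78) ≈ 14.277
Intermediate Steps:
B = -2 (B = 3 - 5 = -2)
f(E, u) = (-78 + E)*(E + u) (f(E, u) = (E + u)*(-78 + E) = (-78 + E)*(E + u))
t = 4 (t = (-2)² = 4)
P(X, y) = 3 + √(74 + X) (P(X, y) = 3 + √(X + 74) = 3 + √(74 + X))
√(P(t, -209) + f(70, -94)) = √((3 + √(74 + 4)) + (70² - 78*70 - 78*(-94) + 70*(-94))) = √((3 + √78) + (4900 - 5460 + 7332 - 6580)) = √((3 + √78) + 192) = √(195 + √78)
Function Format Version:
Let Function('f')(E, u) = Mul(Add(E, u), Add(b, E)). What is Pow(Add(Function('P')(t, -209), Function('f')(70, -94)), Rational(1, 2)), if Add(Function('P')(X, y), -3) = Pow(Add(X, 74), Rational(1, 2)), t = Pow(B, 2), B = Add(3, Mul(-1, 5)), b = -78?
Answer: Pow(Add(195, Pow(78, Rational(1, 2))), Rational(1, 2)) ≈ 14.277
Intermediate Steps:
B = -2 (B = Add(3, -5) = -2)
Function('f')(E, u) = Mul(Add(-78, E), Add(E, u)) (Function('f')(E, u) = Mul(Add(E, u), Add(-78, E)) = Mul(Add(-78, E), Add(E, u)))
t = 4 (t = Pow(-2, 2) = 4)
Function('P')(X, y) = Add(3, Pow(Add(74, X), Rational(1, 2))) (Function('P')(X, y) = Add(3, Pow(Add(X, 74), Rational(1, 2))) = Add(3, Pow(Add(74, X), Rational(1, 2))))
Pow(Add(Function('P')(t, -209), Function('f')(70, -94)), Rational(1, 2)) = Pow(Add(Add(3, Pow(Add(74, 4), Rational(1, 2))), Add(Pow(70, 2), Mul(-78, 70), Mul(-78, -94), Mul(70, -94))), Rational(1, 2)) = Pow(Add(Add(3, Pow(78, Rational(1, 2))), Add(4900, -5460, 7332, -6580)), Rational(1, 2)) = Pow(Add(Add(3, Pow(78, Rational(1, 2))), 192), Rational(1, 2)) = Pow(Add(195, Pow(78, Rational(1, 2))), Rational(1, 2))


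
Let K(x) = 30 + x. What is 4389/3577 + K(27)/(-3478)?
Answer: 2151579/1777258 ≈ 1.2106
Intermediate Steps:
4389/3577 + K(27)/(-3478) = 4389/3577 + (30 + 27)/(-3478) = 4389*(1/3577) + 57*(-1/3478) = 627/511 - 57/3478 = 2151579/1777258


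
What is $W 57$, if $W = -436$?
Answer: $-24852$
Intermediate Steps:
$W 57 = \left(-436\right) 57 = -24852$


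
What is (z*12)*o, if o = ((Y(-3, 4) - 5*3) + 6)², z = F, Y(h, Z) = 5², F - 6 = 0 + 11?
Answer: 52224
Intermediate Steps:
F = 17 (F = 6 + (0 + 11) = 6 + 11 = 17)
Y(h, Z) = 25
z = 17
o = 256 (o = ((25 - 5*3) + 6)² = ((25 - 15) + 6)² = (10 + 6)² = 16² = 256)
(z*12)*o = (17*12)*256 = 204*256 = 52224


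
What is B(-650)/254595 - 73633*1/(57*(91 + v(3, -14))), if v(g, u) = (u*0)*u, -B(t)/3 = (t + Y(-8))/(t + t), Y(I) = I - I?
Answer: -1785390611/125769930 ≈ -14.196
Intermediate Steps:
Y(I) = 0
B(t) = -3/2 (B(t) = -3*(t + 0)/(t + t) = -3*t/(2*t) = -3*t*1/(2*t) = -3*½ = -3/2)
v(g, u) = 0 (v(g, u) = 0*u = 0)
B(-650)/254595 - 73633*1/(57*(91 + v(3, -14))) = -3/2/254595 - 73633*1/(57*(91 + 0)) = -3/2*1/254595 - 73633/(91*57) = -1/169730 - 73633/5187 = -1/169730 - 73633*1/5187 = -1/169730 - 10519/741 = -1785390611/125769930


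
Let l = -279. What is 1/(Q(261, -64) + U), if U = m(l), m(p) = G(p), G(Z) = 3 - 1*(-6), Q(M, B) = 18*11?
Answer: 1/207 ≈ 0.0048309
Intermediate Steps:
Q(M, B) = 198
G(Z) = 9 (G(Z) = 3 + 6 = 9)
m(p) = 9
U = 9
1/(Q(261, -64) + U) = 1/(198 + 9) = 1/207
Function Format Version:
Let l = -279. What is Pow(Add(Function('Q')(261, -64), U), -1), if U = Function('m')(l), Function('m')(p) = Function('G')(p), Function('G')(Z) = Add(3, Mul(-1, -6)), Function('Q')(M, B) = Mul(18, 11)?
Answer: Rational(1, 207) ≈ 0.0048309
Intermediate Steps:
Function('Q')(M, B) = 198
Function('G')(Z) = 9 (Function('G')(Z) = Add(3, 6) = 9)
Function('m')(p) = 9
U = 9
Pow(Add(Function('Q')(261, -64), U), -1) = Pow(Add(198, 9), -1) = Pow(207, -1) = Rational(1, 207)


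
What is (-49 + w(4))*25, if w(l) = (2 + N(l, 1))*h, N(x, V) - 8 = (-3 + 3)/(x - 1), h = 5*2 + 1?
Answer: 1525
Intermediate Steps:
h = 11 (h = 10 + 1 = 11)
N(x, V) = 8 (N(x, V) = 8 + (-3 + 3)/(x - 1) = 8 + 0/(-1 + x) = 8 + 0 = 8)
w(l) = 110 (w(l) = (2 + 8)*11 = 10*11 = 110)
(-49 + w(4))*25 = (-49 + 110)*25 = 61*25 = 1525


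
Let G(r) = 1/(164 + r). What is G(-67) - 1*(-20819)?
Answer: 2019444/97 ≈ 20819.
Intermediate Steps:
G(-67) - 1*(-20819) = 1/(164 - 67) - 1*(-20819) = 1/97 + 20819 = 2019444/97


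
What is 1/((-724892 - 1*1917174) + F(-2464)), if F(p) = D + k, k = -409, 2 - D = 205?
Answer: -1/2642678 ≈ -3.7840e-7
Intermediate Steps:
D = -203 (D = 2 - 1*205 = 2 - 205 = -203)
F(p) = -612 (F(p) = -203 - 409 = -612)
1/((-724892 - 1*1917174) + F(-2464)) = 1/((-724892 - 1*1917174) - 612) = 1/((-724892 - 1917174) - 612) = 1/(-2642066 - 612) = 1/(-2642678) = -1/2642678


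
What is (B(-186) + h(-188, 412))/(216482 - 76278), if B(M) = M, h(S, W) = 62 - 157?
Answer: -281/140204 ≈ -0.0020042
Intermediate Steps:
h(S, W) = -95
(B(-186) + h(-188, 412))/(216482 - 76278) = (-186 - 95)/(216482 - 76278) = -281/140204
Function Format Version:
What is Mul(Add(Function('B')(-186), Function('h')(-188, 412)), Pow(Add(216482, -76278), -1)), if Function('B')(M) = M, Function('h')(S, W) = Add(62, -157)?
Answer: Rational(-281, 140204) ≈ -0.0020042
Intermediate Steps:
Function('h')(S, W) = -95
Mul(Add(Function('B')(-186), Function('h')(-188, 412)), Pow(Add(216482, -76278), -1)) = Mul(Add(-186, -95), Pow(Add(216482, -76278), -1)) = Mul(-281, Pow(140204, -1)) = Mul(-281, Rational(1, 140204)) = Rational(-281, 140204)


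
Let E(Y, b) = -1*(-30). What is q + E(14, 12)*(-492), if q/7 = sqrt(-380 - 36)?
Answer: -14760 + 28*I*sqrt(26) ≈ -14760.0 + 142.77*I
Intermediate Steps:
E(Y, b) = 30
q = 28*I*sqrt(26) (q = 7*sqrt(-380 - 36) = 7*sqrt(-416) = 7*(4*I*sqrt(26)) = 28*I*sqrt(26) ≈ 142.77*I)
q + E(14, 12)*(-492) = 28*I*sqrt(26) + 30*(-492) = 28*I*sqrt(26) - 14760 = -14760 + 28*I*sqrt(26)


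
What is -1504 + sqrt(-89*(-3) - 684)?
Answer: -1504 + I*sqrt(417) ≈ -1504.0 + 20.421*I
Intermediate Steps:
-1504 + sqrt(-89*(-3) - 684) = -1504 + sqrt(267 - 684) = -1504 + sqrt(-417) = -1504 + I*sqrt(417)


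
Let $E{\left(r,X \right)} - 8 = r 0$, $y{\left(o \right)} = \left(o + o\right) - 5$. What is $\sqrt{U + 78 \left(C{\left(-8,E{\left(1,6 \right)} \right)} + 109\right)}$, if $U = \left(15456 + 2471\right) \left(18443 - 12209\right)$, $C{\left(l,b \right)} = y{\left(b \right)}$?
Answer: $\sqrt{111766278} \approx 10572.0$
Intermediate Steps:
$y{\left(o \right)} = -5 + 2 o$ ($y{\left(o \right)} = 2 o - 5 = -5 + 2 o$)
$E{\left(r,X \right)} = 8$ ($E{\left(r,X \right)} = 8 + r 0 = 8 + 0 = 8$)
$C{\left(l,b \right)} = -5 + 2 b$
$U = 111756918$ ($U = 17927 \cdot 6234 = 111756918$)
$\sqrt{U + 78 \left(C{\left(-8,E{\left(1,6 \right)} \right)} + 109\right)} = \sqrt{111756918 + 78 \left(\left(-5 + 2 \cdot 8\right) + 109\right)} = \sqrt{111756918 + 78 \left(\left(-5 + 16\right) + 109\right)} = \sqrt{111756918 + 78 \left(11 + 109\right)} = \sqrt{111756918 + 78 \cdot 120} = \sqrt{111756918 + 9360} = \sqrt{111766278}$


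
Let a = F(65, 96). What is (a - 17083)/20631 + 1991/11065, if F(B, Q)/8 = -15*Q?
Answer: -275415874/228282015 ≈ -1.2065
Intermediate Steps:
F(B, Q) = -120*Q (F(B, Q) = 8*(-15*Q) = -120*Q)
a = -11520 (a = -120*96 = -11520)
(a - 17083)/20631 + 1991/11065 = (-11520 - 17083)/20631 + 1991/11065 = -28603*1/20631 + 1991*(1/11065) = -28603/20631 + 1991/11065 = -275415874/228282015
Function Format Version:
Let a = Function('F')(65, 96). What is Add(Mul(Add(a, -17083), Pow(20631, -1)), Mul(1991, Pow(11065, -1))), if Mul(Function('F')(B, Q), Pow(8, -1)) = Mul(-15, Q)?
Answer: Rational(-275415874, 228282015) ≈ -1.2065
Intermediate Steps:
Function('F')(B, Q) = Mul(-120, Q) (Function('F')(B, Q) = Mul(8, Mul(-15, Q)) = Mul(-120, Q))
a = -11520 (a = Mul(-120, 96) = -11520)
Add(Mul(Add(a, -17083), Pow(20631, -1)), Mul(1991, Pow(11065, -1))) = Add(Mul(Add(-11520, -17083), Pow(20631, -1)), Mul(1991, Pow(11065, -1))) = Add(Mul(-28603, Rational(1, 20631)), Mul(1991, Rational(1, 11065))) = Add(Rational(-28603, 20631), Rational(1991, 11065)) = Rational(-275415874, 228282015)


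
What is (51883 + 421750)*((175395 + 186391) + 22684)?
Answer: 182097679510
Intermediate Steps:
(51883 + 421750)*((175395 + 186391) + 22684) = 473633*(361786 + 22684) = 473633*384470 = 182097679510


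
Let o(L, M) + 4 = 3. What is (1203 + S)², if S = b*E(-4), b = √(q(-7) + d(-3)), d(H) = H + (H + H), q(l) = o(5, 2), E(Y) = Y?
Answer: 1447049 - 9624*I*√10 ≈ 1.447e+6 - 30434.0*I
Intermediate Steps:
o(L, M) = -1 (o(L, M) = -4 + 3 = -1)
q(l) = -1
d(H) = 3*H (d(H) = H + 2*H = 3*H)
b = I*√10 (b = √(-1 + 3*(-3)) = √(-1 - 9) = √(-10) = I*√10 ≈ 3.1623*I)
S = -4*I*√10 (S = (I*√10)*(-4) = -4*I*√10 ≈ -12.649*I)
(1203 + S)² = (1203 - 4*I*√10)²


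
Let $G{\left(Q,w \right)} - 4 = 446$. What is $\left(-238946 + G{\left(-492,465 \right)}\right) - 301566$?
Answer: $-540062$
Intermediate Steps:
$G{\left(Q,w \right)} = 450$ ($G{\left(Q,w \right)} = 4 + 446 = 450$)
$\left(-238946 + G{\left(-492,465 \right)}\right) - 301566 = \left(-238946 + 450\right) - 301566 = -238496 - 301566 = -540062$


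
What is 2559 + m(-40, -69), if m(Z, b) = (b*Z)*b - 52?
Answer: -187933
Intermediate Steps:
m(Z, b) = -52 + Z*b² (m(Z, b) = (Z*b)*b - 52 = Z*b² - 52 = -52 + Z*b²)
2559 + m(-40, -69) = 2559 + (-52 - 40*(-69)²) = 2559 + (-52 - 40*4761) = 2559 + (-52 - 190440) = 2559 - 190492 = -187933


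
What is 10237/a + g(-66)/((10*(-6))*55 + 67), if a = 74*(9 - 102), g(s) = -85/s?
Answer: -182077963/122372283 ≈ -1.4879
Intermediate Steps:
a = -6882 (a = 74*(-93) = -6882)
10237/a + g(-66)/((10*(-6))*55 + 67) = 10237/(-6882) + (-85/(-66))/((10*(-6))*55 + 67) = 10237*(-1/6882) + (-85*(-1/66))/(-60*55 + 67) = -10237/6882 + 85/(66*(-3300 + 67)) = -10237/6882 + (85/66)/(-3233) = -10237/6882 + (85/66)*(-1/3233) = -10237/6882 - 85/213378 = -182077963/122372283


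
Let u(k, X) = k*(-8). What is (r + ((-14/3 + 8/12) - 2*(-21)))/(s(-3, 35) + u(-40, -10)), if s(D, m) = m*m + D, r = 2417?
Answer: 2455/1542 ≈ 1.5921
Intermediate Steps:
u(k, X) = -8*k
s(D, m) = D + m² (s(D, m) = m² + D = D + m²)
(r + ((-14/3 + 8/12) - 2*(-21)))/(s(-3, 35) + u(-40, -10)) = (2417 + ((-14/3 + 8/12) - 2*(-21)))/((-3 + 35²) - 8*(-40)) = (2417 + ((-14*⅓ + 8*(1/12)) + 42))/((-3 + 1225) + 320) = (2417 + ((-14/3 + ⅔) + 42))/(1222 + 320) = (2417 + (-4 + 42))/1542 = (2417 + 38)*(1/1542) = 2455*(1/1542) = 2455/1542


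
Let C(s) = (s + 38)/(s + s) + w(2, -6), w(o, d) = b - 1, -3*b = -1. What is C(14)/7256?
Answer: 25/152376 ≈ 0.00016407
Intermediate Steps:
b = ⅓ (b = -⅓*(-1) = ⅓ ≈ 0.33333)
w(o, d) = -⅔ (w(o, d) = ⅓ - 1 = -⅔)
C(s) = -⅔ + (38 + s)/(2*s) (C(s) = (s + 38)/(s + s) - ⅔ = (38 + s)/((2*s)) - ⅔ = (38 + s)*(1/(2*s)) - ⅔ = (38 + s)/(2*s) - ⅔ = -⅔ + (38 + s)/(2*s))
C(14)/7256 = ((⅙)*(114 - 1*14)/14)/7256 = ((⅙)*(1/14)*(114 - 14))*(1/7256) = ((⅙)*(1/14)*100)*(1/7256) = (25/21)*(1/7256) = 25/152376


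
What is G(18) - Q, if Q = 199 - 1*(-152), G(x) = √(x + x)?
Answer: -345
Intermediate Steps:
G(x) = √2*√x (G(x) = √(2*x) = √2*√x)
Q = 351 (Q = 199 + 152 = 351)
G(18) - Q = √2*√18 - 1*351 = √2*(3*√2) - 351 = 6 - 351 = -345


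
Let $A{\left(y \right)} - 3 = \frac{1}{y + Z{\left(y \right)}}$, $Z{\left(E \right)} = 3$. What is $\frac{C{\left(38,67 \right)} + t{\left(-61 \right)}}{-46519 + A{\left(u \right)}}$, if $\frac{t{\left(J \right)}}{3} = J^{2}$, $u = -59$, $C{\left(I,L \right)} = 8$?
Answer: $- \frac{625576}{2604897} \approx -0.24015$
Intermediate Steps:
$t{\left(J \right)} = 3 J^{2}$
$A{\left(y \right)} = 3 + \frac{1}{3 + y}$ ($A{\left(y \right)} = 3 + \frac{1}{y + 3} = 3 + \frac{1}{3 + y}$)
$\frac{C{\left(38,67 \right)} + t{\left(-61 \right)}}{-46519 + A{\left(u \right)}} = \frac{8 + 3 \left(-61\right)^{2}}{-46519 + \frac{10 + 3 \left(-59\right)}{3 - 59}} = \frac{8 + 3 \cdot 3721}{-46519 + \frac{10 - 177}{-56}} = \frac{8 + 11163}{-46519 - - \frac{167}{56}} = \frac{11171}{-46519 + \frac{167}{56}} = \frac{11171}{- \frac{2604897}{56}} = 11171 \left(- \frac{56}{2604897}\right) = - \frac{625576}{2604897}$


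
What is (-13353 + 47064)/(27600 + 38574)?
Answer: 11237/22058 ≈ 0.50943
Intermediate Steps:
(-13353 + 47064)/(27600 + 38574) = 33711/66174 = 33711*(1/66174) = 11237/22058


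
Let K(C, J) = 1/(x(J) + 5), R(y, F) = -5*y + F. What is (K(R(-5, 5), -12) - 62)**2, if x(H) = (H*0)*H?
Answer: 95481/25 ≈ 3819.2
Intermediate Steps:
x(H) = 0 (x(H) = 0*H = 0)
R(y, F) = F - 5*y
K(C, J) = 1/5 (K(C, J) = 1/(0 + 5) = 1/5)
(K(R(-5, 5), -12) - 62)**2 = (1/5 - 62)**2 = (-309/5)**2 = 95481/25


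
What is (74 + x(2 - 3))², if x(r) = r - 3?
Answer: 4900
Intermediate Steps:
x(r) = -3 + r
(74 + x(2 - 3))² = (74 + (-3 + (2 - 3)))² = (74 + (-3 - 1))² = (74 - 4)² = 70² = 4900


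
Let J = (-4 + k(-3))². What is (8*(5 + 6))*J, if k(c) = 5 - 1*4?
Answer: 792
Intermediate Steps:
k(c) = 1 (k(c) = 5 - 4 = 1)
J = 9 (J = (-4 + 1)² = (-3)² = 9)
(8*(5 + 6))*J = (8*(5 + 6))*9 = (8*11)*9 = 88*9 = 792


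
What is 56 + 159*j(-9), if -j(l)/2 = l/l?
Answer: -262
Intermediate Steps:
j(l) = -2 (j(l) = -2*l/l = -2*1 = -2)
56 + 159*j(-9) = 56 + 159*(-2) = 56 - 318 = -262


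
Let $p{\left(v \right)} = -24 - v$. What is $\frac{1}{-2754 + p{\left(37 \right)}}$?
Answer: $- \frac{1}{2815} \approx -0.00035524$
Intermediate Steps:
$\frac{1}{-2754 + p{\left(37 \right)}} = \frac{1}{-2754 - 61} = \frac{1}{-2815} = - \frac{1}{2815}$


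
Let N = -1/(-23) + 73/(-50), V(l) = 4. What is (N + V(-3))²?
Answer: 8826841/1322500 ≈ 6.6744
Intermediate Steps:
N = -1629/1150 (N = -1*(-1/23) + 73*(-1/50) = 1/23 - 73/50 = -1629/1150 ≈ -1.4165)
(N + V(-3))² = (-1629/1150 + 4)² = (2971/1150)² = 8826841/1322500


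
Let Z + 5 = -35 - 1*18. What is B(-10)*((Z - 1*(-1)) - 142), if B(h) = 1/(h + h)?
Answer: 199/20 ≈ 9.9500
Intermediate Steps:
B(h) = 1/(2*h)
Z = -58 (Z = -5 + (-35 - 1*18) = -5 + (-35 - 18) = -5 - 53 = -58)
B(-10)*((Z - 1*(-1)) - 142) = ((½)/(-10))*((-58 - 1*(-1)) - 142) = ((½)*(-⅒))*((-58 + 1) - 142) = -(-57 - 142)/20 = -1/20*(-199) = 199/20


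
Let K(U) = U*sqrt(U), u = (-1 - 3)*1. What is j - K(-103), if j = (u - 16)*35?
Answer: -700 + 103*I*sqrt(103) ≈ -700.0 + 1045.3*I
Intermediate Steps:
u = -4 (u = -4*1 = -4)
K(U) = U**(3/2)
j = -700 (j = (-4 - 16)*35 = -20*35 = -700)
j - K(-103) = -700 - (-103)**(3/2) = -700 - (-103)*I*sqrt(103) = -700 + 103*I*sqrt(103)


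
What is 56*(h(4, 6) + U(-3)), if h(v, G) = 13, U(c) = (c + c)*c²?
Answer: -2296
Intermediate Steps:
U(c) = 2*c³ (U(c) = (2*c)*c² = 2*c³)
56*(h(4, 6) + U(-3)) = 56*(13 + 2*(-3)³) = 56*(13 + 2*(-27)) = 56*(13 - 54) = 56*(-41) = -2296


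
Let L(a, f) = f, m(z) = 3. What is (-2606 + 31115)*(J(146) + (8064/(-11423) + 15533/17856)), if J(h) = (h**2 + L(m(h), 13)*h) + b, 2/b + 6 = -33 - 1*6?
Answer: 224981756786967713/339948480 ≈ 6.6181e+8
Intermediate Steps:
b = -2/45 (b = 2/(-6 + (-33 - 1*6)) = 2/(-6 + (-33 - 6)) = 2/(-6 - 39) = 2/(-45) = 2*(-1/45) = -2/45 ≈ -0.044444)
J(h) = -2/45 + h**2 + 13*h (J(h) = (h**2 + 13*h) - 2/45 = -2/45 + h**2 + 13*h)
(-2606 + 31115)*(J(146) + (8064/(-11423) + 15533/17856)) = (-2606 + 31115)*((-2/45 + 146**2 + 13*146) + (8064/(-11423) + 15533/17856)) = 28509*((-2/45 + 21316 + 1898) + (8064*(-1/11423) + 15533*(1/17856))) = 28509*(1044628/45 + (-8064/11423 + 15533/17856)) = 28509*(1044628/45 + 33442675/203969088) = 28509*(23674813931071/1019845440) = 224981756786967713/339948480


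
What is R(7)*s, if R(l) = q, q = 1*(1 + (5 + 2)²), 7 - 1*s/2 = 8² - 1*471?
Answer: 41400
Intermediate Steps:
s = 828 (s = 14 - 2*(8² - 1*471) = 14 - 2*(64 - 471) = 14 - 2*(-407) = 14 + 814 = 828)
q = 50 (q = 1*(1 + 7²) = 1*(1 + 49) = 1*50 = 50)
R(l) = 50
R(7)*s = 50*828 = 41400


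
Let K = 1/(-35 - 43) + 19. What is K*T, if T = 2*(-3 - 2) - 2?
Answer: -2962/13 ≈ -227.85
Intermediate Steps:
T = -12 (T = 2*(-5) - 2 = -10 - 2 = -12)
K = 1481/78 (K = 1/(-78) + 19 = -1/78 + 19 = 1481/78 ≈ 18.987)
K*T = (1481/78)*(-12) = -2962/13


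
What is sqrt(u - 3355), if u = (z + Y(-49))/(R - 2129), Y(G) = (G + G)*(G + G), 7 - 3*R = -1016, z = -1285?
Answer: I*sqrt(298350597)/298 ≈ 57.963*I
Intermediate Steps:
R = 341 (R = 7/3 - 1/3*(-1016) = 7/3 + 1016/3 = 341)
Y(G) = 4*G**2 (Y(G) = (2*G)*(2*G) = 4*G**2)
u = -2773/596 (u = (-1285 + 4*(-49)**2)/(341 - 2129) = (-1285 + 4*2401)/(-1788) = (-1285 + 9604)*(-1/1788) = 8319*(-1/1788) = -2773/596 ≈ -4.6527)
sqrt(u - 3355) = sqrt(-2773/596 - 3355) = sqrt(-2002353/596) = I*sqrt(298350597)/298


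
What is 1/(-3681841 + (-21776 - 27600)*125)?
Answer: -1/9853841 ≈ -1.0148e-7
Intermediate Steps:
1/(-3681841 + (-21776 - 27600)*125) = 1/(-3681841 - 49376*125) = 1/(-3681841 - 6172000) = 1/(-9853841) = -1/9853841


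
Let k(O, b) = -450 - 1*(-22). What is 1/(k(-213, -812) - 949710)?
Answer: -1/950138 ≈ -1.0525e-6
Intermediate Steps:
k(O, b) = -428 (k(O, b) = -450 + 22 = -428)
1/(k(-213, -812) - 949710) = 1/(-428 - 949710) = 1/(-950138) = -1/950138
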